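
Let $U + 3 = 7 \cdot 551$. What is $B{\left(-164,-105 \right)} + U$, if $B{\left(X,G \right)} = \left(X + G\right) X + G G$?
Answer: $58995$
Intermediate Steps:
$U = 3854$ ($U = -3 + 7 \cdot 551 = -3 + 3857 = 3854$)
$B{\left(X,G \right)} = G^{2} + X \left(G + X\right)$ ($B{\left(X,G \right)} = \left(G + X\right) X + G^{2} = X \left(G + X\right) + G^{2} = G^{2} + X \left(G + X\right)$)
$B{\left(-164,-105 \right)} + U = \left(\left(-105\right)^{2} + \left(-164\right)^{2} - -17220\right) + 3854 = \left(11025 + 26896 + 17220\right) + 3854 = 55141 + 3854 = 58995$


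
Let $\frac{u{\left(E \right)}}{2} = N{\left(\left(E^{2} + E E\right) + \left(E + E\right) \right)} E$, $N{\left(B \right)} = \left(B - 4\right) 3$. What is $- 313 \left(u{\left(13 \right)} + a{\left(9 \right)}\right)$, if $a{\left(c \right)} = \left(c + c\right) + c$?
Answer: $-8797491$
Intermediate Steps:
$N{\left(B \right)} = -12 + 3 B$ ($N{\left(B \right)} = \left(-4 + B\right) 3 = -12 + 3 B$)
$a{\left(c \right)} = 3 c$ ($a{\left(c \right)} = 2 c + c = 3 c$)
$u{\left(E \right)} = 2 E \left(-12 + 6 E + 6 E^{2}\right)$ ($u{\left(E \right)} = 2 \left(-12 + 3 \left(\left(E^{2} + E E\right) + \left(E + E\right)\right)\right) E = 2 \left(-12 + 3 \left(\left(E^{2} + E^{2}\right) + 2 E\right)\right) E = 2 \left(-12 + 3 \left(2 E^{2} + 2 E\right)\right) E = 2 \left(-12 + 3 \left(2 E + 2 E^{2}\right)\right) E = 2 \left(-12 + \left(6 E + 6 E^{2}\right)\right) E = 2 \left(-12 + 6 E + 6 E^{2}\right) E = 2 E \left(-12 + 6 E + 6 E^{2}\right)$)
$- 313 \left(u{\left(13 \right)} + a{\left(9 \right)}\right) = - 313 \left(12 \cdot 13 \left(-2 + 13 \left(1 + 13\right)\right) + 3 \cdot 9\right) = - 313 \left(12 \cdot 13 \left(-2 + 13 \cdot 14\right) + 27\right) = - 313 \left(12 \cdot 13 \left(-2 + 182\right) + 27\right) = - 313 \left(12 \cdot 13 \cdot 180 + 27\right) = - 313 \left(28080 + 27\right) = \left(-313\right) 28107 = -8797491$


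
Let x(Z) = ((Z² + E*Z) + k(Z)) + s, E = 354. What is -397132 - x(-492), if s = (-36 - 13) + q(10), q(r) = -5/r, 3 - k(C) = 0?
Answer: -929963/2 ≈ -4.6498e+5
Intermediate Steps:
k(C) = 3 (k(C) = 3 - 1*0 = 3 + 0 = 3)
s = -99/2 (s = (-36 - 13) - 5/10 = -49 - 5*⅒ = -49 - ½ = -99/2 ≈ -49.500)
x(Z) = -93/2 + Z² + 354*Z (x(Z) = ((Z² + 354*Z) + 3) - 99/2 = (3 + Z² + 354*Z) - 99/2 = -93/2 + Z² + 354*Z)
-397132 - x(-492) = -397132 - (-93/2 + (-492)² + 354*(-492)) = -397132 - (-93/2 + 242064 - 174168) = -397132 - 1*135699/2 = -397132 - 135699/2 = -929963/2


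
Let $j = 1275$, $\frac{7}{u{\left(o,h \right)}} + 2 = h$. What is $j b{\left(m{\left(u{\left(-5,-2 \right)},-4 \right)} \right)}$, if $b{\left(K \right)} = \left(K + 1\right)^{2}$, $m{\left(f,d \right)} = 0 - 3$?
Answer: $5100$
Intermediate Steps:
$u{\left(o,h \right)} = \frac{7}{-2 + h}$
$m{\left(f,d \right)} = -3$
$b{\left(K \right)} = \left(1 + K\right)^{2}$
$j b{\left(m{\left(u{\left(-5,-2 \right)},-4 \right)} \right)} = 1275 \left(1 - 3\right)^{2} = 1275 \left(-2\right)^{2} = 1275 \cdot 4 = 5100$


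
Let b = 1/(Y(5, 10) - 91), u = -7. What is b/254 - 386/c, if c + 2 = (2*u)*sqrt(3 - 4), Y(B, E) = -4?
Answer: 232852/60325 - 1351*I/50 ≈ 3.86 - 27.02*I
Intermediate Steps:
c = -2 - 14*I (c = -2 + (2*(-7))*sqrt(3 - 4) = -2 - 14*I ≈ -2.0 - 14.0*I)
b = -1/95 (b = 1/(-4 - 91) = 1/(-95) = -1/95 ≈ -0.010526)
b/254 - 386/c = -1/95/254 - 386*(-2 + 14*I)/200 = -1/95*1/254 - 193*(-2 + 14*I)/100 = -1/24130 - 193*(-2 + 14*I)/100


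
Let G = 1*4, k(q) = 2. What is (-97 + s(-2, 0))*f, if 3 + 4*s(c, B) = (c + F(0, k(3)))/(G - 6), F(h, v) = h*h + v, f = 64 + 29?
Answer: -36363/4 ≈ -9090.8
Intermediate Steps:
G = 4
f = 93
F(h, v) = v + h² (F(h, v) = h² + v = v + h²)
s(c, B) = -1 - c/8 (s(c, B) = -¾ + ((c + (2 + 0²))/(4 - 6))/4 = -¾ + ((c + (2 + 0))/(-2))/4 = -¾ + ((c + 2)*(-½))/4 = -¾ + ((2 + c)*(-½))/4 = -¾ + (-1 - c/2)/4 = -¾ + (-¼ - c/8) = -1 - c/8)
(-97 + s(-2, 0))*f = (-97 + (-1 - ⅛*(-2)))*93 = (-97 + (-1 + ¼))*93 = (-97 - ¾)*93 = -391/4*93 = -36363/4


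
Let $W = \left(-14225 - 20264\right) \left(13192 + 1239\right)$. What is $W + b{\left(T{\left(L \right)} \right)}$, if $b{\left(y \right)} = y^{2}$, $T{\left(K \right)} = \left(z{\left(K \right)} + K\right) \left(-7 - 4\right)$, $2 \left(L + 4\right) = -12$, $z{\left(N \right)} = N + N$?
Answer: $-497601859$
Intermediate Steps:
$z{\left(N \right)} = 2 N$
$L = -10$ ($L = -4 + \frac{1}{2} \left(-12\right) = -4 - 6 = -10$)
$T{\left(K \right)} = - 33 K$ ($T{\left(K \right)} = \left(2 K + K\right) \left(-7 - 4\right) = 3 K \left(-11\right) = - 33 K$)
$W = -497710759$ ($W = \left(-34489\right) 14431 = -497710759$)
$W + b{\left(T{\left(L \right)} \right)} = -497710759 + \left(\left(-33\right) \left(-10\right)\right)^{2} = -497710759 + 330^{2} = -497710759 + 108900 = -497601859$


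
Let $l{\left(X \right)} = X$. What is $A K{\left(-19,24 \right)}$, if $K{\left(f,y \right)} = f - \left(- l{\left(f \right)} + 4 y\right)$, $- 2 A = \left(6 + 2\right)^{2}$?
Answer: $4288$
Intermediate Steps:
$A = -32$ ($A = - \frac{\left(6 + 2\right)^{2}}{2} = - \frac{8^{2}}{2} = \left(- \frac{1}{2}\right) 64 = -32$)
$K{\left(f,y \right)} = - 4 y + 2 f$ ($K{\left(f,y \right)} = f + \left(- 4 y + f\right) = f + \left(f - 4 y\right) = - 4 y + 2 f$)
$A K{\left(-19,24 \right)} = - 32 \left(\left(-4\right) 24 + 2 \left(-19\right)\right) = - 32 \left(-96 - 38\right) = \left(-32\right) \left(-134\right) = 4288$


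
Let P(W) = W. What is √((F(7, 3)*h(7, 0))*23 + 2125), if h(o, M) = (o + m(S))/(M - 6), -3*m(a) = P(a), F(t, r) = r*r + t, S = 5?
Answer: √16181/3 ≈ 42.401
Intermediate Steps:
F(t, r) = t + r² (F(t, r) = r² + t = t + r²)
m(a) = -a/3
h(o, M) = (-5/3 + o)/(-6 + M) (h(o, M) = (o - ⅓*5)/(M - 6) = (o - 5/3)/(-6 + M) = (-5/3 + o)/(-6 + M))
√((F(7, 3)*h(7, 0))*23 + 2125) = √(((7 + 3²)*((-5/3 + 7)/(-6 + 0)))*23 + 2125) = √(((7 + 9)*((16/3)/(-6)))*23 + 2125) = √((16*(-⅙*16/3))*23 + 2125) = √((16*(-8/9))*23 + 2125) = √(-128/9*23 + 2125) = √(-2944/9 + 2125) = √(16181/9) = √16181/3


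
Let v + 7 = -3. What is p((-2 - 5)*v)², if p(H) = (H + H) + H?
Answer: 44100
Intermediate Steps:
v = -10 (v = -7 - 3 = -10)
p(H) = 3*H (p(H) = 2*H + H = 3*H)
p((-2 - 5)*v)² = (3*((-2 - 5)*(-10)))² = (3*(-7*(-10)))² = (3*70)² = 210² = 44100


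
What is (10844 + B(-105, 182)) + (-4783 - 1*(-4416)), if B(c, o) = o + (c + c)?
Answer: 10449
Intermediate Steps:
B(c, o) = o + 2*c
(10844 + B(-105, 182)) + (-4783 - 1*(-4416)) = (10844 + (182 + 2*(-105))) + (-4783 - 1*(-4416)) = (10844 + (182 - 210)) + (-4783 + 4416) = (10844 - 28) - 367 = 10816 - 367 = 10449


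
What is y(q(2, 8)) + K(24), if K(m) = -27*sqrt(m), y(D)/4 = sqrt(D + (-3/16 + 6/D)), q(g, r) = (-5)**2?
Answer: -54*sqrt(6) + sqrt(10021)/5 ≈ -112.25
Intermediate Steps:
q(g, r) = 25
y(D) = 4*sqrt(-3/16 + D + 6/D) (y(D) = 4*sqrt(D + (-3/16 + 6/D)) = 4*sqrt(-3/16 + D + 6/D))
y(q(2, 8)) + K(24) = sqrt(-3 + 16*25 + 96/25) - 54*sqrt(6) = sqrt(-3 + 400 + 96*(1/25)) - 54*sqrt(6) = sqrt(-3 + 400 + 96/25) - 54*sqrt(6) = sqrt(10021/25) - 54*sqrt(6) = sqrt(10021)/5 - 54*sqrt(6) = -54*sqrt(6) + sqrt(10021)/5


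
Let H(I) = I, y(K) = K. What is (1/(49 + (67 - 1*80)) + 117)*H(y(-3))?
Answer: -4213/12 ≈ -351.08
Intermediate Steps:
(1/(49 + (67 - 1*80)) + 117)*H(y(-3)) = (1/(49 + (67 - 1*80)) + 117)*(-3) = (1/(49 + (67 - 80)) + 117)*(-3) = (1/(49 - 13) + 117)*(-3) = (1/36 + 117)*(-3) = (4213/36)*(-3) = -4213/12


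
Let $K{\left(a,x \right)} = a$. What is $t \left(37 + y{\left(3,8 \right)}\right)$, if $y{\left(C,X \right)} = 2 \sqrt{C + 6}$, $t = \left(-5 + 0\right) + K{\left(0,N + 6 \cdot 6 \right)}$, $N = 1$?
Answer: $-215$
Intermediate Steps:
$t = -5$ ($t = \left(-5 + 0\right) + 0 = -5 + 0 = -5$)
$y{\left(C,X \right)} = 2 \sqrt{6 + C}$
$t \left(37 + y{\left(3,8 \right)}\right) = - 5 \left(37 + 2 \sqrt{6 + 3}\right) = - 5 \left(37 + 2 \sqrt{9}\right) = - 5 \left(37 + 2 \cdot 3\right) = - 5 \left(37 + 6\right) = \left(-5\right) 43 = -215$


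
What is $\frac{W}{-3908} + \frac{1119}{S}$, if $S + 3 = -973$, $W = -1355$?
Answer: $- \frac{762643}{953552} \approx -0.79979$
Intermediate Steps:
$S = -976$ ($S = -3 - 973 = -976$)
$\frac{W}{-3908} + \frac{1119}{S} = - \frac{1355}{-3908} + \frac{1119}{-976} = \left(-1355\right) \left(- \frac{1}{3908}\right) + 1119 \left(- \frac{1}{976}\right) = \frac{1355}{3908} - \frac{1119}{976} = - \frac{762643}{953552}$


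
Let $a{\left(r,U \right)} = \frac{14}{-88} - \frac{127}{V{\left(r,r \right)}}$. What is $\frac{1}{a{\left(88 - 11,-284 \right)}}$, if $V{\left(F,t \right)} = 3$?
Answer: $- \frac{132}{5609} \approx -0.023534$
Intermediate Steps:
$a{\left(r,U \right)} = - \frac{5609}{132}$ ($a{\left(r,U \right)} = \frac{14}{-88} - \frac{127}{3} = 14 \left(- \frac{1}{88}\right) - \frac{127}{3} = - \frac{7}{44} - \frac{127}{3} = - \frac{5609}{132}$)
$\frac{1}{a{\left(88 - 11,-284 \right)}} = \frac{1}{- \frac{5609}{132}} = - \frac{132}{5609}$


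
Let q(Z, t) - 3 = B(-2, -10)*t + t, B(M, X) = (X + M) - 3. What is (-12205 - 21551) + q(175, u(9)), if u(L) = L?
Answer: -33879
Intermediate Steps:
B(M, X) = -3 + M + X (B(M, X) = (M + X) - 3 = -3 + M + X)
q(Z, t) = 3 - 14*t (q(Z, t) = 3 + ((-3 - 2 - 10)*t + t) = 3 + (-15*t + t) = 3 - 14*t)
(-12205 - 21551) + q(175, u(9)) = (-12205 - 21551) + (3 - 14*9) = -33756 + (3 - 126) = -33756 - 123 = -33879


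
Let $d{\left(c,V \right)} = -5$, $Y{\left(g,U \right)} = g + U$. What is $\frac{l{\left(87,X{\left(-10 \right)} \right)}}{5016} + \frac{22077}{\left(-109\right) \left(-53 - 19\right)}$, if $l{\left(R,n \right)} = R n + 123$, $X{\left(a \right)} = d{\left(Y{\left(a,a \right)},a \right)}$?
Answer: $\frac{501341}{182248} \approx 2.7509$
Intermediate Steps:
$Y{\left(g,U \right)} = U + g$
$X{\left(a \right)} = -5$
$l{\left(R,n \right)} = 123 + R n$
$\frac{l{\left(87,X{\left(-10 \right)} \right)}}{5016} + \frac{22077}{\left(-109\right) \left(-53 - 19\right)} = \frac{123 + 87 \left(-5\right)}{5016} + \frac{22077}{\left(-109\right) \left(-53 - 19\right)} = \left(123 - 435\right) \frac{1}{5016} + \frac{22077}{\left(-109\right) \left(-72\right)} = \left(-312\right) \frac{1}{5016} + \frac{22077}{7848} = - \frac{13}{209} + 22077 \cdot \frac{1}{7848} = - \frac{13}{209} + \frac{2453}{872} = \frac{501341}{182248}$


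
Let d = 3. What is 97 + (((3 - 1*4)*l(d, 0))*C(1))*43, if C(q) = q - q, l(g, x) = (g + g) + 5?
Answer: 97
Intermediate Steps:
l(g, x) = 5 + 2*g (l(g, x) = 2*g + 5 = 5 + 2*g)
C(q) = 0
97 + (((3 - 1*4)*l(d, 0))*C(1))*43 = 97 + (((3 - 1*4)*(5 + 2*3))*0)*43 = 97 + (((3 - 4)*(5 + 6))*0)*43 = 97 + (-1*11*0)*43 = 97 - 11*0*43 = 97 + 0*43 = 97 + 0 = 97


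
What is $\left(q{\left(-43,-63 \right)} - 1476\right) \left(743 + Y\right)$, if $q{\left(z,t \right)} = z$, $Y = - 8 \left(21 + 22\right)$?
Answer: $-606081$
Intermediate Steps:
$Y = -344$ ($Y = \left(-8\right) 43 = -344$)
$\left(q{\left(-43,-63 \right)} - 1476\right) \left(743 + Y\right) = \left(-43 - 1476\right) \left(743 - 344\right) = \left(-1519\right) 399 = -606081$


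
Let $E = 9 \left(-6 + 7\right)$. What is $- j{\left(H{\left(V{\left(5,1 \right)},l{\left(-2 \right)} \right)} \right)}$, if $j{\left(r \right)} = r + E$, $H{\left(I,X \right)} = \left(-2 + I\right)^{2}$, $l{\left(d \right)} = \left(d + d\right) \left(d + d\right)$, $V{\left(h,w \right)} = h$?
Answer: $-18$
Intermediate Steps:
$E = 9$ ($E = 9 \cdot 1 = 9$)
$l{\left(d \right)} = 4 d^{2}$ ($l{\left(d \right)} = 2 d 2 d = 4 d^{2}$)
$j{\left(r \right)} = 9 + r$ ($j{\left(r \right)} = r + 9 = 9 + r$)
$- j{\left(H{\left(V{\left(5,1 \right)},l{\left(-2 \right)} \right)} \right)} = - (9 + \left(-2 + 5\right)^{2}) = - (9 + 3^{2}) = - (9 + 9) = \left(-1\right) 18 = -18$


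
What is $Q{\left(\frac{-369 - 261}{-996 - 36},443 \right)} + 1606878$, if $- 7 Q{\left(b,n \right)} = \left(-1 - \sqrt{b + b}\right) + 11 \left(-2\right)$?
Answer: $\frac{11248169}{7} + \frac{\sqrt{9030}}{602} \approx 1.6069 \cdot 10^{6}$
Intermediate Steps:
$Q{\left(b,n \right)} = \frac{23}{7} + \frac{\sqrt{2} \sqrt{b}}{7}$ ($Q{\left(b,n \right)} = - \frac{\left(-1 - \sqrt{b + b}\right) + 11 \left(-2\right)}{7} = - \frac{\left(-1 - \sqrt{2 b}\right) - 22}{7} = - \frac{\left(-1 - \sqrt{2} \sqrt{b}\right) - 22}{7} = - \frac{-23 - \sqrt{2} \sqrt{b}}{7} = \frac{23}{7} + \frac{\sqrt{2} \sqrt{b}}{7}$)
$Q{\left(\frac{-369 - 261}{-996 - 36},443 \right)} + 1606878 = \left(\frac{23}{7} + \frac{\sqrt{2} \sqrt{\frac{-369 - 261}{-996 - 36}}}{7}\right) + 1606878 = \left(\frac{23}{7} + \frac{\sqrt{2} \sqrt{- \frac{630}{-1032}}}{7}\right) + 1606878 = \left(\frac{23}{7} + \frac{\sqrt{2} \sqrt{\left(-630\right) \left(- \frac{1}{1032}\right)}}{7}\right) + 1606878 = \left(\frac{23}{7} + \frac{\sqrt{2} \sqrt{\frac{105}{172}}}{7}\right) + 1606878 = \left(\frac{23}{7} + \frac{\sqrt{2} \frac{\sqrt{4515}}{86}}{7}\right) + 1606878 = \left(\frac{23}{7} + \frac{\sqrt{9030}}{602}\right) + 1606878 = \frac{11248169}{7} + \frac{\sqrt{9030}}{602}$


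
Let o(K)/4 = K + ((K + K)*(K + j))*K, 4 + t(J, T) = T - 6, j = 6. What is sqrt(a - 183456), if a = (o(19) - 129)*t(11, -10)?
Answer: 2*I*sqrt(406599) ≈ 1275.3*I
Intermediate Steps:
t(J, T) = -10 + T (t(J, T) = -4 + (T - 6) = -4 + (-6 + T) = -10 + T)
o(K) = 4*K + 8*K**2*(6 + K) (o(K) = 4*(K + ((K + K)*(K + 6))*K) = 4*(K + ((2*K)*(6 + K))*K) = 4*(K + (2*K*(6 + K))*K) = 4*(K + 2*K**2*(6 + K)) = 4*K + 8*K**2*(6 + K))
a = -1442940 (a = (4*19*(1 + 2*19**2 + 12*19) - 129)*(-10 - 10) = (4*19*(1 + 2*361 + 228) - 129)*(-20) = (4*19*(1 + 722 + 228) - 129)*(-20) = (4*19*951 - 129)*(-20) = (72276 - 129)*(-20) = 72147*(-20) = -1442940)
sqrt(a - 183456) = sqrt(-1442940 - 183456) = sqrt(-1626396) = 2*I*sqrt(406599)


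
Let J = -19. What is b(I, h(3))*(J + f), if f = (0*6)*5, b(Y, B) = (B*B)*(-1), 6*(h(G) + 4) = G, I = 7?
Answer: 931/4 ≈ 232.75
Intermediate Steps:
h(G) = -4 + G/6
b(Y, B) = -B**2 (b(Y, B) = B**2*(-1) = -B**2)
f = 0 (f = 0*5 = 0)
b(I, h(3))*(J + f) = (-(-4 + (1/6)*3)**2)*(-19 + 0) = -(-4 + 1/2)**2*(-19) = -(-7/2)**2*(-19) = -1*49/4*(-19) = -49/4*(-19) = 931/4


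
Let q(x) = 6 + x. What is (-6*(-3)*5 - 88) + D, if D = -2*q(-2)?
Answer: -6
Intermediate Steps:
D = -8 (D = -2*(6 - 2) = -2*4 = -8)
(-6*(-3)*5 - 88) + D = (-6*(-3)*5 - 88) - 8 = (18*5 - 88) - 8 = (90 - 88) - 8 = 2 - 8 = -6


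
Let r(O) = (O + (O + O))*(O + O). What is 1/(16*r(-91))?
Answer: 1/794976 ≈ 1.2579e-6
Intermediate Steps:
r(O) = 6*O² (r(O) = (O + 2*O)*(2*O) = (3*O)*(2*O) = 6*O²)
1/(16*r(-91)) = 1/(16*(6*(-91)²)) = 1/(16*(6*8281)) = 1/(16*49686) = 1/794976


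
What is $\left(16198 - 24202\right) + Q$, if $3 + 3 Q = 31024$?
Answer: $\frac{7009}{3} \approx 2336.3$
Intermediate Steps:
$Q = \frac{31021}{3}$ ($Q = -1 + \frac{1}{3} \cdot 31024 = -1 + \frac{31024}{3} = \frac{31021}{3} \approx 10340.0$)
$\left(16198 - 24202\right) + Q = \left(16198 - 24202\right) + \frac{31021}{3} = -8004 + \frac{31021}{3} = \frac{7009}{3}$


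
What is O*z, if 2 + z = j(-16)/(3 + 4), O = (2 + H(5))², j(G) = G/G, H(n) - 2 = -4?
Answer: 0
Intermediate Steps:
H(n) = -2 (H(n) = 2 - 4 = -2)
j(G) = 1
O = 0 (O = (2 - 2)² = 0² = 0)
z = -13/7 (z = -2 + 1/(3 + 4) = -2 + 1/7 = -2 + 1*(⅐) = -2 + ⅐ = -13/7 ≈ -1.8571)
O*z = 0*(-13/7) = 0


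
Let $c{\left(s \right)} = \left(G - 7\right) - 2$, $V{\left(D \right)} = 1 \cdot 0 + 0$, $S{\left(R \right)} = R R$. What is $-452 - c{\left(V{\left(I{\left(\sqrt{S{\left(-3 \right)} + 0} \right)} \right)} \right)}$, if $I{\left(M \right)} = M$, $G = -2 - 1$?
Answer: $-440$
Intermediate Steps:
$S{\left(R \right)} = R^{2}$
$G = -3$
$V{\left(D \right)} = 0$ ($V{\left(D \right)} = 0 + 0 = 0$)
$c{\left(s \right)} = -12$ ($c{\left(s \right)} = \left(-3 - 7\right) - 2 = -10 - 2 = -12$)
$-452 - c{\left(V{\left(I{\left(\sqrt{S{\left(-3 \right)} + 0} \right)} \right)} \right)} = -452 - -12 = -452 + 12 = -440$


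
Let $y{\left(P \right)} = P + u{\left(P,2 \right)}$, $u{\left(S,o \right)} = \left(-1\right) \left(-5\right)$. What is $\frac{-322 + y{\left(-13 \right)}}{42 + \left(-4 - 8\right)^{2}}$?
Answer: $- \frac{55}{31} \approx -1.7742$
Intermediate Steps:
$u{\left(S,o \right)} = 5$
$y{\left(P \right)} = 5 + P$ ($y{\left(P \right)} = P + 5 = 5 + P$)
$\frac{-322 + y{\left(-13 \right)}}{42 + \left(-4 - 8\right)^{2}} = \frac{-322 + \left(5 - 13\right)}{42 + \left(-4 - 8\right)^{2}} = \frac{-322 - 8}{42 + \left(-12\right)^{2}} = - \frac{330}{42 + 144} = - \frac{330}{186} = \left(-330\right) \frac{1}{186} = - \frac{55}{31}$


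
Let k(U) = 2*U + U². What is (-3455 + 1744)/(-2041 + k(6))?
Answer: 1711/1993 ≈ 0.85850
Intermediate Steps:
k(U) = U² + 2*U
(-3455 + 1744)/(-2041 + k(6)) = (-3455 + 1744)/(-2041 + 6*(2 + 6)) = -1711/(-2041 + 6*8) = -1711/(-2041 + 48) = -1711/(-1993) = -1711*(-1/1993) = 1711/1993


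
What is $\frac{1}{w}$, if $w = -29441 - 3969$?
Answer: $- \frac{1}{33410} \approx -2.9931 \cdot 10^{-5}$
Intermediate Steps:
$w = -33410$ ($w = -29441 + \left(-10375 + 6406\right) = -29441 - 3969 = -33410$)
$\frac{1}{w} = \frac{1}{-33410} = - \frac{1}{33410}$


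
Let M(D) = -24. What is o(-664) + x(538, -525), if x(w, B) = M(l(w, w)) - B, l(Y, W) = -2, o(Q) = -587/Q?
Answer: 333251/664 ≈ 501.88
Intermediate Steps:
x(w, B) = -24 - B
o(-664) + x(538, -525) = -587/(-664) + (-24 - 1*(-525)) = -587*(-1/664) + (-24 + 525) = 587/664 + 501 = 333251/664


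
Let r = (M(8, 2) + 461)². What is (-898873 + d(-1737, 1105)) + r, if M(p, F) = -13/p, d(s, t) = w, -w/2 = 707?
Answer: -44112743/64 ≈ -6.8926e+5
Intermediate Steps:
w = -1414 (w = -2*707 = -1414)
d(s, t) = -1414
r = 13505625/64 (r = (-13/8 + 461)² = (3675/8)² = 13505625/64 ≈ 2.1103e+5)
(-898873 + d(-1737, 1105)) + r = (-898873 - 1414) + 13505625/64 = -900287 + 13505625/64 = -44112743/64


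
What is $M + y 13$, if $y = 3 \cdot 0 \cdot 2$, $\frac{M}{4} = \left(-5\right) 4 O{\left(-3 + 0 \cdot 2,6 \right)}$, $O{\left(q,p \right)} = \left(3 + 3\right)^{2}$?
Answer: $-2880$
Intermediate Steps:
$O{\left(q,p \right)} = 36$ ($O{\left(q,p \right)} = 6^{2} = 36$)
$M = -2880$ ($M = 4 \left(-5\right) 4 \cdot 36 = 4 \left(\left(-20\right) 36\right) = 4 \left(-720\right) = -2880$)
$y = 0$ ($y = 0 \cdot 2 = 0$)
$M + y 13 = -2880 + 0 \cdot 13 = -2880 + 0 = -2880$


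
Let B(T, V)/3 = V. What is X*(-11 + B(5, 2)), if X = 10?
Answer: -50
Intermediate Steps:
B(T, V) = 3*V
X*(-11 + B(5, 2)) = 10*(-11 + 3*2) = 10*(-11 + 6) = 10*(-5) = -50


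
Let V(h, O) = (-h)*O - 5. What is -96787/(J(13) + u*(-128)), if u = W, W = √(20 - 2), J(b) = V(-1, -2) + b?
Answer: 96787/49146 + 3097184*√2/24573 ≈ 180.22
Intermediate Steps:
V(h, O) = -5 - O*h (V(h, O) = -O*h - 5 = -5 - O*h)
J(b) = -7 + b (J(b) = (-5 - 1*(-2)*(-1)) + b = (-5 - 2) + b = -7 + b)
W = 3*√2 (W = √18 = 3*√2 ≈ 4.2426)
u = 3*√2 ≈ 4.2426
-96787/(J(13) + u*(-128)) = -96787/((-7 + 13) + (3*√2)*(-128)) = -96787/(6 - 384*√2)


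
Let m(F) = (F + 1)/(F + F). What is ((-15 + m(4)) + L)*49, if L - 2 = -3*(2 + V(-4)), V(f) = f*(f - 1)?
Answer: -30723/8 ≈ -3840.4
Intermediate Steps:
V(f) = f*(-1 + f)
m(F) = (1 + F)/(2*F) (m(F) = (1 + F)/((2*F)) = (1 + F)*(1/(2*F)) = (1 + F)/(2*F))
L = -64 (L = 2 - 3*(2 - 4*(-1 - 4)) = 2 - 3*(2 - 4*(-5)) = 2 - 3*(2 + 20) = 2 - 3*22 = 2 - 66 = -64)
((-15 + m(4)) + L)*49 = ((-15 + (1/2)*(1 + 4)/4) - 64)*49 = ((-15 + (1/2)*(1/4)*5) - 64)*49 = ((-15 + 5/8) - 64)*49 = (-115/8 - 64)*49 = -627/8*49 = -30723/8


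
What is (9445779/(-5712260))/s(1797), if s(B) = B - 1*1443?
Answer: -3148593/674046680 ≈ -0.0046712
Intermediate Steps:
s(B) = -1443 + B (s(B) = B - 1443 = -1443 + B)
(9445779/(-5712260))/s(1797) = (9445779/(-5712260))/(-1443 + 1797) = (9445779*(-1/5712260))/354 = -9445779/5712260*1/354 = -3148593/674046680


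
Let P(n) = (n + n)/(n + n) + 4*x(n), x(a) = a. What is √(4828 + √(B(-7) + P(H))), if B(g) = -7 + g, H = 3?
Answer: √(4828 + I) ≈ 69.484 + 0.0072*I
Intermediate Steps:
P(n) = 1 + 4*n (P(n) = (n + n)/(n + n) + 4*n = (2*n)/((2*n)) + 4*n = (2*n)*(1/(2*n)) + 4*n = 1 + 4*n)
√(4828 + √(B(-7) + P(H))) = √(4828 + √((-7 - 7) + (1 + 4*3))) = √(4828 + √(-14 + (1 + 12))) = √(4828 + √(-14 + 13)) = √(4828 + √(-1)) = √(4828 + I)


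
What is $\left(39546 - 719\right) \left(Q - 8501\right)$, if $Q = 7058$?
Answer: $-56027361$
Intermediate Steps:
$\left(39546 - 719\right) \left(Q - 8501\right) = \left(39546 - 719\right) \left(7058 - 8501\right) = 38827 \left(-1443\right) = -56027361$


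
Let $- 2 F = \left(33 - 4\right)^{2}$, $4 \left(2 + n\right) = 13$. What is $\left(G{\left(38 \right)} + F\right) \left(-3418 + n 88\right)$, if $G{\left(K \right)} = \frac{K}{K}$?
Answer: $1387706$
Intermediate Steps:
$n = \frac{5}{4}$ ($n = -2 + \frac{1}{4} \cdot 13 = -2 + \frac{13}{4} = \frac{5}{4} \approx 1.25$)
$F = - \frac{841}{2}$ ($F = - \frac{\left(33 - 4\right)^{2}}{2} = - \frac{29^{2}}{2} = \left(- \frac{1}{2}\right) 841 = - \frac{841}{2} \approx -420.5$)
$G{\left(K \right)} = 1$
$\left(G{\left(38 \right)} + F\right) \left(-3418 + n 88\right) = \left(1 - \frac{841}{2}\right) \left(-3418 + \frac{5}{4} \cdot 88\right) = - \frac{839 \left(-3418 + 110\right)}{2} = \left(- \frac{839}{2}\right) \left(-3308\right) = 1387706$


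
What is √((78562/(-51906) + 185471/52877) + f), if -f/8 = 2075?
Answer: I*√258332646833937131214/124756071 ≈ 128.83*I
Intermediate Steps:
f = -16600 (f = -8*2075 = -16600)
√((78562/(-51906) + 185471/52877) + f) = √((78562/(-51906) + 185471/52877) - 16600) = √((78562*(-1/51906) + 185471*(1/52877)) - 16600) = √((-39281/25953 + 16861/4807) - 16600) = √(248769766/124756071 - 16600) = √(-2070702008834/124756071) = I*√258332646833937131214/124756071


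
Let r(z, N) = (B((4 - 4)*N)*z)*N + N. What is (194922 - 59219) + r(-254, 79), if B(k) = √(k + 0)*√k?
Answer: 135782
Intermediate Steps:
B(k) = k (B(k) = √k*√k = k)
r(z, N) = N (r(z, N) = (((4 - 4)*N)*z)*N + N = ((0*N)*z)*N + N = (0*z)*N + N = 0*N + N = 0 + N = N)
(194922 - 59219) + r(-254, 79) = (194922 - 59219) + 79 = 135703 + 79 = 135782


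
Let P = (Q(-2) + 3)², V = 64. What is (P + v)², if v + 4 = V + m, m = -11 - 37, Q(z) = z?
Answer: 169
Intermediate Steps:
m = -48
P = 1 (P = (-2 + 3)² = 1² = 1)
v = 12 (v = -4 + (64 - 48) = -4 + 16 = 12)
(P + v)² = (1 + 12)² = 13² = 169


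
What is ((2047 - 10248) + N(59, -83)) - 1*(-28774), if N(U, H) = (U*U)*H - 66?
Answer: -268416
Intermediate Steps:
N(U, H) = -66 + H*U**2 (N(U, H) = U**2*H - 66 = H*U**2 - 66 = -66 + H*U**2)
((2047 - 10248) + N(59, -83)) - 1*(-28774) = ((2047 - 10248) + (-66 - 83*59**2)) - 1*(-28774) = (-8201 + (-66 - 83*3481)) + 28774 = (-8201 + (-66 - 288923)) + 28774 = (-8201 - 288989) + 28774 = -297190 + 28774 = -268416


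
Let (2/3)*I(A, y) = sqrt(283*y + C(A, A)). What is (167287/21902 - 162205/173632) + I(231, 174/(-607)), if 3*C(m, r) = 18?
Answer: 12746881237/1901444032 + 30*I*sqrt(69198)/607 ≈ 6.7038 + 13.001*I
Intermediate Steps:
C(m, r) = 6 (C(m, r) = (1/3)*18 = 6)
I(A, y) = 3*sqrt(6 + 283*y)/2 (I(A, y) = 3*sqrt(283*y + 6)/2 = 3*sqrt(6 + 283*y)/2)
(167287/21902 - 162205/173632) + I(231, 174/(-607)) = (167287/21902 - 162205/173632) + 3*sqrt(6 + 283*(174/(-607)))/2 = (167287*(1/21902) - 162205*1/173632) + 3*sqrt(6 + 283*(174*(-1/607)))/2 = (167287/21902 - 162205/173632) + 3*sqrt(6 + 283*(-174/607))/2 = 12746881237/1901444032 + 3*sqrt(6 - 49242/607)/2 = 12746881237/1901444032 + 3*sqrt(-45600/607)/2 = 12746881237/1901444032 + 3*(20*I*sqrt(69198)/607)/2 = 12746881237/1901444032 + 30*I*sqrt(69198)/607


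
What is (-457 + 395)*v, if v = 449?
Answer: -27838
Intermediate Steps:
(-457 + 395)*v = (-457 + 395)*449 = -62*449 = -27838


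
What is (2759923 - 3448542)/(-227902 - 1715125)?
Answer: 688619/1943027 ≈ 0.35441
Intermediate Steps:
(2759923 - 3448542)/(-227902 - 1715125) = -688619/(-1943027) = -688619*(-1/1943027) = 688619/1943027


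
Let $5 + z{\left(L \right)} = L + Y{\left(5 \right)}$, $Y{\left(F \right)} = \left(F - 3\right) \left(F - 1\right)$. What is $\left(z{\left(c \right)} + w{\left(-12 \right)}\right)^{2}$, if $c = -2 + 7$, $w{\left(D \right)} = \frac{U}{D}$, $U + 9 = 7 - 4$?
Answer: $\frac{289}{4} \approx 72.25$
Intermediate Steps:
$U = -6$ ($U = -9 + \left(7 - 4\right) = -9 + 3 = -6$)
$w{\left(D \right)} = - \frac{6}{D}$
$c = 5$
$Y{\left(F \right)} = \left(-1 + F\right) \left(-3 + F\right)$ ($Y{\left(F \right)} = \left(-3 + F\right) \left(-1 + F\right) = \left(-1 + F\right) \left(-3 + F\right)$)
$z{\left(L \right)} = 3 + L$ ($z{\left(L \right)} = -5 + \left(L + \left(3 + 5^{2} - 20\right)\right) = -5 + \left(L + \left(3 + 25 - 20\right)\right) = -5 + \left(L + 8\right) = -5 + \left(8 + L\right) = 3 + L$)
$\left(z{\left(c \right)} + w{\left(-12 \right)}\right)^{2} = \left(\left(3 + 5\right) - \frac{6}{-12}\right)^{2} = \left(8 - - \frac{1}{2}\right)^{2} = \left(8 + \frac{1}{2}\right)^{2} = \left(\frac{17}{2}\right)^{2} = \frac{289}{4}$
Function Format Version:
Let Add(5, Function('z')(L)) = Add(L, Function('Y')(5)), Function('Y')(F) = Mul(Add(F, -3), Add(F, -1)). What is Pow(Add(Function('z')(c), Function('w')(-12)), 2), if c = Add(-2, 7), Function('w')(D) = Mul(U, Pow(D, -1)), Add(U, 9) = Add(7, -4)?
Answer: Rational(289, 4) ≈ 72.250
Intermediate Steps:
U = -6 (U = Add(-9, Add(7, -4)) = Add(-9, 3) = -6)
Function('w')(D) = Mul(-6, Pow(D, -1))
c = 5
Function('Y')(F) = Mul(Add(-1, F), Add(-3, F)) (Function('Y')(F) = Mul(Add(-3, F), Add(-1, F)) = Mul(Add(-1, F), Add(-3, F)))
Function('z')(L) = Add(3, L) (Function('z')(L) = Add(-5, Add(L, Add(3, Pow(5, 2), Mul(-4, 5)))) = Add(-5, Add(L, Add(3, 25, -20))) = Add(-5, Add(L, 8)) = Add(-5, Add(8, L)) = Add(3, L))
Pow(Add(Function('z')(c), Function('w')(-12)), 2) = Pow(Add(Add(3, 5), Mul(-6, Pow(-12, -1))), 2) = Pow(Add(8, Mul(-6, Rational(-1, 12))), 2) = Pow(Add(8, Rational(1, 2)), 2) = Pow(Rational(17, 2), 2) = Rational(289, 4)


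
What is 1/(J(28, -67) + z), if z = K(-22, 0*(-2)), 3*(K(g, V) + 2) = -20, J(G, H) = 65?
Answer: 3/169 ≈ 0.017751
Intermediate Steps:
K(g, V) = -26/3 (K(g, V) = -2 + (⅓)*(-20) = -2 - 20/3 = -26/3)
z = -26/3 ≈ -8.6667
1/(J(28, -67) + z) = 1/(65 - 26/3) = 1/(169/3) = 3/169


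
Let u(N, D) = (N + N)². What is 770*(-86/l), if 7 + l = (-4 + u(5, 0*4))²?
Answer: -66220/9209 ≈ -7.1908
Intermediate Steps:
u(N, D) = 4*N² (u(N, D) = (2*N)² = 4*N²)
l = 9209 (l = -7 + (-4 + 4*5²)² = -7 + (-4 + 4*25)² = -7 + (-4 + 100)² = -7 + 96² = -7 + 9216 = 9209)
770*(-86/l) = 770*(-86/9209) = -66220/9209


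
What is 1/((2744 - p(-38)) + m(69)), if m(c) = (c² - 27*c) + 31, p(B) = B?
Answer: 1/5711 ≈ 0.00017510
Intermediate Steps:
m(c) = 31 + c² - 27*c
1/((2744 - p(-38)) + m(69)) = 1/((2744 - 1*(-38)) + (31 + 69² - 27*69)) = 1/((2744 + 38) + (31 + 4761 - 1863)) = 1/(2782 + 2929) = 1/5711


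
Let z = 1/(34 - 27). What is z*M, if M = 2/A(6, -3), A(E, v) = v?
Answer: -2/21 ≈ -0.095238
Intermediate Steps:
M = -⅔ (M = 2/(-3) = 2*(-⅓) = -⅔ ≈ -0.66667)
z = ⅐ (z = 1/7 = ⅐ ≈ 0.14286)
z*M = (⅐)*(-⅔) = -2/21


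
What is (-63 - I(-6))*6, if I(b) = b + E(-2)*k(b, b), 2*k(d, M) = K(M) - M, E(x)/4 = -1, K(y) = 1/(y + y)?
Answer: -271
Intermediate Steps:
K(y) = 1/(2*y)
E(x) = -4 (E(x) = 4*(-1) = -4)
k(d, M) = -M/2 + 1/(4*M) (k(d, M) = (1/(2*M) - M)/2 = -M/2 + 1/(4*M))
I(b) = -1/b + 3*b (I(b) = b - 4*(-b/2 + 1/(4*b)) = b + (-1/b + 2*b) = -1/b + 3*b)
(-63 - I(-6))*6 = (-63 - (-1/(-6) + 3*(-6)))*6 = (-63 - (-1*(-⅙) - 18))*6 = (-63 - (⅙ - 18))*6 = (-63 - 1*(-107/6))*6 = (-63 + 107/6)*6 = -271/6*6 = -271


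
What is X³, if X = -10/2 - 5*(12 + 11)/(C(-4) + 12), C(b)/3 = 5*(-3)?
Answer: -125000/35937 ≈ -3.4783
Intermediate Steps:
C(b) = -45 (C(b) = 3*(5*(-3)) = 3*(-15) = -45)
X = -50/33 (X = -10/2 - 5*(12 + 11)/(-45 + 12) = -10*½ - 5/((-33/23)) = -5 - 5/((-33*1/23)) = -5 - 5/(-33/23) = -5 - 5*(-23/33) = -5 + 115/33 = -50/33 ≈ -1.5152)
X³ = (-50/33)³ = -125000/35937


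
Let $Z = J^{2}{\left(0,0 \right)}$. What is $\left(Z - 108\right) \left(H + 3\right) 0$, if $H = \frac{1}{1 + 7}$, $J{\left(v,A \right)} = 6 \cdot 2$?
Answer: $0$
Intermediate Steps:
$J{\left(v,A \right)} = 12$
$H = \frac{1}{8} \approx 0.125$
$Z = 144$ ($Z = 12^{2} = 144$)
$\left(Z - 108\right) \left(H + 3\right) 0 = \left(144 - 108\right) \left(\frac{1}{8} + 3\right) 0 = 36 \cdot \frac{25}{8} \cdot 0 = 36 \cdot 0 = 0$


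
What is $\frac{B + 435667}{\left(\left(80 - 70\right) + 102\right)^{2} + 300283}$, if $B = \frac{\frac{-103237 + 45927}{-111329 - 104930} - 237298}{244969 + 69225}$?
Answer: $\frac{14801168212581605}{10627871918757721} \approx 1.3927$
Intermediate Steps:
$B = - \frac{25658885436}{33973640123}$ ($B = \frac{- \frac{57310}{-216259} - 237298}{314194} = \left(\left(-57310\right) \left(- \frac{1}{216259}\right) - 237298\right) \frac{1}{314194} = \left(\frac{57310}{216259} - 237298\right) \frac{1}{314194} = \left(- \frac{51317770872}{216259}\right) \frac{1}{314194} = - \frac{25658885436}{33973640123} \approx -0.75526$)
$\frac{B + 435667}{\left(\left(80 - 70\right) + 102\right)^{2} + 300283} = \frac{- \frac{25658885436}{33973640123} + 435667}{\left(\left(80 - 70\right) + 102\right)^{2} + 300283} = \frac{14801168212581605}{33973640123 \left(\left(\left(80 - 70\right) + 102\right)^{2} + 300283\right)} = \frac{14801168212581605}{33973640123 \left(\left(10 + 102\right)^{2} + 300283\right)} = \frac{14801168212581605}{33973640123 \left(112^{2} + 300283\right)} = \frac{14801168212581605}{33973640123 \left(12544 + 300283\right)} = \frac{14801168212581605}{33973640123 \cdot 312827} = \frac{14801168212581605}{33973640123} \cdot \frac{1}{312827} = \frac{14801168212581605}{10627871918757721}$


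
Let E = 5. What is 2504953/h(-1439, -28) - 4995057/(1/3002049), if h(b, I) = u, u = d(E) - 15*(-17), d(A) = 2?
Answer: -3853819306545848/257 ≈ -1.4995e+13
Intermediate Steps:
u = 257 (u = 2 - 15*(-17) = 2 + 255 = 257)
h(b, I) = 257
2504953/h(-1439, -28) - 4995057/(1/3002049) = 2504953/257 - 4995057/(1/3002049) = 2504953*(1/257) - 4995057/1/3002049 = 2504953/257 - 4995057*3002049 = 2504953/257 - 14995405871793 = -3853819306545848/257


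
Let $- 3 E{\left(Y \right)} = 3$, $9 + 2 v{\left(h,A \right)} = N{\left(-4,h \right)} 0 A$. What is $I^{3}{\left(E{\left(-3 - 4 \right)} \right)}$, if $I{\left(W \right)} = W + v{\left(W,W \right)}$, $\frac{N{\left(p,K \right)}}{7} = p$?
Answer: $- \frac{1331}{8} \approx -166.38$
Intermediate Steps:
$N{\left(p,K \right)} = 7 p$
$v{\left(h,A \right)} = - \frac{9}{2}$ ($v{\left(h,A \right)} = - \frac{9}{2} + \frac{7 \left(-4\right) 0 A}{2} = - \frac{9}{2} + \frac{\left(-28\right) 0 A}{2} = - \frac{9}{2} + \frac{0 A}{2} = - \frac{9}{2} + \frac{1}{2} \cdot 0 = - \frac{9}{2} + 0 = - \frac{9}{2}$)
$E{\left(Y \right)} = -1$ ($E{\left(Y \right)} = \left(- \frac{1}{3}\right) 3 = -1$)
$I{\left(W \right)} = - \frac{9}{2} + W$ ($I{\left(W \right)} = W - \frac{9}{2} = - \frac{9}{2} + W$)
$I^{3}{\left(E{\left(-3 - 4 \right)} \right)} = \left(- \frac{9}{2} - 1\right)^{3} = \left(- \frac{11}{2}\right)^{3} = - \frac{1331}{8}$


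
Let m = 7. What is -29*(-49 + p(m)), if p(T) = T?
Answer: 1218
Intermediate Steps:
-29*(-49 + p(m)) = -29*(-49 + 7) = -29*(-42) = 1218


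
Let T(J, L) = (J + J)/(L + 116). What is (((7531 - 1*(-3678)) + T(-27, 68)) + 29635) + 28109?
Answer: 6343649/92 ≈ 68953.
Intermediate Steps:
T(J, L) = 2*J/(116 + L) (T(J, L) = (2*J)/(116 + L) = 2*J/(116 + L))
(((7531 - 1*(-3678)) + T(-27, 68)) + 29635) + 28109 = (((7531 - 1*(-3678)) + 2*(-27)/(116 + 68)) + 29635) + 28109 = (((7531 + 3678) + 2*(-27)/184) + 29635) + 28109 = ((11209 + 2*(-27)*(1/184)) + 29635) + 28109 = ((11209 - 27/92) + 29635) + 28109 = (1031201/92 + 29635) + 28109 = 3757621/92 + 28109 = 6343649/92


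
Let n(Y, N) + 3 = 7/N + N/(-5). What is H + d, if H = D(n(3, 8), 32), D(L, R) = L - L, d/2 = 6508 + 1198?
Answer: 15412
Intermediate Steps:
n(Y, N) = -3 + 7/N - N/5 (n(Y, N) = -3 + (7/N + N/(-5)) = -3 + (7/N + N*(-⅕)) = -3 + (7/N - N/5) = -3 + 7/N - N/5)
d = 15412 (d = 2*(6508 + 1198) = 2*7706 = 15412)
D(L, R) = 0
H = 0
H + d = 0 + 15412 = 15412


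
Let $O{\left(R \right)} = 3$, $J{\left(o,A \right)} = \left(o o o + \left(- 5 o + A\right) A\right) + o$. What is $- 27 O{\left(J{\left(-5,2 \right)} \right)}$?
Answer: $-81$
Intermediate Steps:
$J{\left(o,A \right)} = o + o^{3} + A \left(A - 5 o\right)$ ($J{\left(o,A \right)} = \left(o^{2} o + \left(A - 5 o\right) A\right) + o = \left(o^{3} + A \left(A - 5 o\right)\right) + o = o + o^{3} + A \left(A - 5 o\right)$)
$- 27 O{\left(J{\left(-5,2 \right)} \right)} = \left(-27\right) 3 = -81$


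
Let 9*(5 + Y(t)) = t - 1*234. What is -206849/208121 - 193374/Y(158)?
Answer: 362181683557/25182641 ≈ 14382.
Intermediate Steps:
Y(t) = -31 + t/9 (Y(t) = -5 + (t - 1*234)/9 = -5 + (t - 234)/9 = -5 + (-234 + t)/9 = -5 + (-26 + t/9) = -31 + t/9)
-206849/208121 - 193374/Y(158) = -206849/208121 - 193374/(-31 + (⅑)*158) = -206849*1/208121 - 193374/(-31 + 158/9) = -206849/208121 - 193374/(-121/9) = -206849/208121 - 193374*(-9/121) = -206849/208121 + 1740366/121 = 362181683557/25182641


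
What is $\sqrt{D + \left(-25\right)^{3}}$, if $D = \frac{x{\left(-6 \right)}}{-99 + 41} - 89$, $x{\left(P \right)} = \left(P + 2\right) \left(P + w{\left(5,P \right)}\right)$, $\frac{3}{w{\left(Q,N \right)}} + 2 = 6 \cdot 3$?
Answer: $\frac{i \sqrt{211452978}}{116} \approx 125.36 i$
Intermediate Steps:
$w{\left(Q,N \right)} = \frac{3}{16}$ ($w{\left(Q,N \right)} = \frac{3}{-2 + 6 \cdot 3} = \frac{3}{-2 + 18} = \frac{3}{16}$)
$x{\left(P \right)} = \left(2 + P\right) \left(\frac{3}{16} + P\right)$ ($x{\left(P \right)} = \left(P + 2\right) \left(P + \frac{3}{16}\right) = \left(2 + P\right) \left(\frac{3}{16} + P\right)$)
$D = - \frac{20741}{232}$ ($D = \frac{\frac{3}{8} + \left(-6\right)^{2} + \frac{35}{16} \left(-6\right)}{-99 + 41} - 89 = \frac{\frac{3}{8} + 36 - \frac{105}{8}}{-58} - 89 = \frac{93}{4} \left(- \frac{1}{58}\right) - 89 = - \frac{93}{232} - 89 = - \frac{20741}{232} \approx -89.401$)
$\sqrt{D + \left(-25\right)^{3}} = \sqrt{- \frac{20741}{232} + \left(-25\right)^{3}} = \sqrt{- \frac{20741}{232} - 15625} = \sqrt{- \frac{3645741}{232}} = \frac{i \sqrt{211452978}}{116}$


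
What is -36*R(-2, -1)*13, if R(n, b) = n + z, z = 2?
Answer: 0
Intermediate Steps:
R(n, b) = 2 + n (R(n, b) = n + 2 = 2 + n)
-36*R(-2, -1)*13 = -36*(2 - 2)*13 = -36*0*13 = 0*13 = 0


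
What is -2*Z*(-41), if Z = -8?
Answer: -656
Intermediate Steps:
-2*Z*(-41) = -2*(-8)*(-41) = 16*(-41) = -656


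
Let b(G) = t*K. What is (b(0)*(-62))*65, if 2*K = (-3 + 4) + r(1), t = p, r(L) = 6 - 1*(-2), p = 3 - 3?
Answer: 0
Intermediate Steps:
p = 0
r(L) = 8 (r(L) = 6 + 2 = 8)
t = 0
K = 9/2 (K = ((-3 + 4) + 8)/2 = (1 + 8)/2 = (1/2)*9 = 9/2 ≈ 4.5000)
b(G) = 0 (b(G) = 0*(9/2) = 0)
(b(0)*(-62))*65 = (0*(-62))*65 = 0*65 = 0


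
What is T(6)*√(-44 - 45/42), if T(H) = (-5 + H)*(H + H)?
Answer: 6*I*√8834/7 ≈ 80.562*I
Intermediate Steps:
T(H) = 2*H*(-5 + H) (T(H) = (-5 + H)*(2*H) = 2*H*(-5 + H))
T(6)*√(-44 - 45/42) = (2*6*(-5 + 6))*√(-44 - 45/42) = (2*6*1)*√(-44 - 45*1/42) = 12*√(-44 - 15/14) = 12*√(-631/14) = 12*(I*√8834/14) = 6*I*√8834/7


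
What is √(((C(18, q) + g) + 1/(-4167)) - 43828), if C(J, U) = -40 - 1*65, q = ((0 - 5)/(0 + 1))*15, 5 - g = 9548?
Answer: I*√103172370259/1389 ≈ 231.25*I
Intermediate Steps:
g = -9543 (g = 5 - 1*9548 = 5 - 9548 = -9543)
q = -75 (q = -5/1*15 = -5*1*15 = -5*15 = -75)
C(J, U) = -105 (C(J, U) = -40 - 65 = -105)
√(((C(18, q) + g) + 1/(-4167)) - 43828) = √(((-105 - 9543) + 1/(-4167)) - 43828) = √((-9648 - 1/4167) - 43828) = √(-40203217/4167 - 43828) = √(-222834493/4167) = I*√103172370259/1389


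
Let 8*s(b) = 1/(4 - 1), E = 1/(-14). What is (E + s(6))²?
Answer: 25/28224 ≈ 0.00088577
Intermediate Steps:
E = -1/14 ≈ -0.071429
s(b) = 1/24 (s(b) = 1/(8*(4 - 1)) = (⅛)/3 = (⅛)*(⅓) = 1/24)
(E + s(6))² = (-1/14 + 1/24)² = (-5/168)² = 25/28224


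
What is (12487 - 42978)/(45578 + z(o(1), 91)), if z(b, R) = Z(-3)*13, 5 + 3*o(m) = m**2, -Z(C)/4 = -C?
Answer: -30491/45422 ≈ -0.67128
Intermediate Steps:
Z(C) = 4*C (Z(C) = -(-4)*C = 4*C)
o(m) = -5/3 + m**2/3
z(b, R) = -156 (z(b, R) = (4*(-3))*13 = -12*13 = -156)
(12487 - 42978)/(45578 + z(o(1), 91)) = (12487 - 42978)/(45578 - 156) = -30491/45422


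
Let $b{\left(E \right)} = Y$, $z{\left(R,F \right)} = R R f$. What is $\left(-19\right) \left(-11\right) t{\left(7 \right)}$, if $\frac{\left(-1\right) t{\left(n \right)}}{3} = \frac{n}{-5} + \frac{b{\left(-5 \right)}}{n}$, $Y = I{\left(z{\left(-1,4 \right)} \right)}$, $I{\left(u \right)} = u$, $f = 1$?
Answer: $\frac{27588}{35} \approx 788.23$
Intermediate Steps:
$z{\left(R,F \right)} = R^{2}$ ($z{\left(R,F \right)} = R R 1 = R^{2} \cdot 1 = R^{2}$)
$Y = 1$ ($Y = \left(-1\right)^{2} = 1$)
$b{\left(E \right)} = 1$
$t{\left(n \right)} = - \frac{3}{n} + \frac{3 n}{5}$ ($t{\left(n \right)} = - 3 \left(\frac{n}{-5} + 1 \frac{1}{n}\right) = - 3 \left(n \left(- \frac{1}{5}\right) + \frac{1}{n}\right) = - 3 \left(- \frac{n}{5} + \frac{1}{n}\right) = - 3 \left(\frac{1}{n} - \frac{n}{5}\right) = - \frac{3}{n} + \frac{3 n}{5}$)
$\left(-19\right) \left(-11\right) t{\left(7 \right)} = \left(-19\right) \left(-11\right) \left(- \frac{3}{7} + \frac{3}{5} \cdot 7\right) = 209 \left(\left(-3\right) \frac{1}{7} + \frac{21}{5}\right) = 209 \left(- \frac{3}{7} + \frac{21}{5}\right) = 209 \cdot \frac{132}{35} = \frac{27588}{35}$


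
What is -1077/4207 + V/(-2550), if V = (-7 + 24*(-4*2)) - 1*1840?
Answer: 5831723/10727850 ≈ 0.54361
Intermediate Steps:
V = -2039 (V = (-7 + 24*(-8)) - 1840 = (-7 - 192) - 1840 = -199 - 1840 = -2039)
-1077/4207 + V/(-2550) = -1077/4207 - 2039/(-2550) = -1077*1/4207 - 2039*(-1/2550) = -1077/4207 + 2039/2550 = 5831723/10727850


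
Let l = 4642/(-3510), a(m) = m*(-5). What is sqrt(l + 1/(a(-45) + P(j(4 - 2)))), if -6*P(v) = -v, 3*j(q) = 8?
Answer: 7*I*sqrt(37898209830)/1186965 ≈ 1.1481*I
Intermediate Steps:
j(q) = 8/3 (j(q) = (1/3)*8 = 8/3)
a(m) = -5*m
l = -2321/1755 (l = 4642*(-1/3510) = -2321/1755 ≈ -1.3225)
P(v) = v/6 (P(v) = -(-1)*v/6 = v/6)
sqrt(l + 1/(a(-45) + P(j(4 - 2)))) = sqrt(-2321/1755 + 1/(-5*(-45) + (1/6)*(8/3))) = sqrt(-2321/1755 + 1/(225 + 4/9)) = sqrt(-2321/1755 + 1/(2029/9)) = sqrt(-2321/1755 + 9/2029) = sqrt(-4693514/3560895) = 7*I*sqrt(37898209830)/1186965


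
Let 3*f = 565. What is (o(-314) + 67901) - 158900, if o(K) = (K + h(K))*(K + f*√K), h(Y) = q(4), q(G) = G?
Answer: 6341 - 175150*I*√314/3 ≈ 6341.0 - 1.0346e+6*I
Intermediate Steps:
f = 565/3 (f = (⅓)*565 = 565/3 ≈ 188.33)
h(Y) = 4
o(K) = (4 + K)*(K + 565*√K/3) (o(K) = (K + 4)*(K + 565*√K/3) = (4 + K)*(K + 565*√K/3))
(o(-314) + 67901) - 158900 = (((-314)² + 4*(-314) + 565*(-314)^(3/2)/3 + 2260*√(-314)/3) + 67901) - 158900 = ((98596 - 1256 + 565*(-314*I*√314)/3 + 2260*(I*√314)/3) + 67901) - 158900 = ((98596 - 1256 - 177410*I*√314/3 + 2260*I*√314/3) + 67901) - 158900 = ((97340 - 175150*I*√314/3) + 67901) - 158900 = (165241 - 175150*I*√314/3) - 158900 = 6341 - 175150*I*√314/3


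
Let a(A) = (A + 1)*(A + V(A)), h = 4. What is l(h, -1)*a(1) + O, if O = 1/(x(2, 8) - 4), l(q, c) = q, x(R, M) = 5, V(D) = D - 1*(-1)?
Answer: 25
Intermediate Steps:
V(D) = 1 + D (V(D) = D + 1 = 1 + D)
O = 1 (O = 1/(5 - 4) = 1/1 = 1)
a(A) = (1 + A)*(1 + 2*A) (a(A) = (A + 1)*(A + (1 + A)) = (1 + A)*(1 + 2*A))
l(h, -1)*a(1) + O = 4*(1 + 2*1**2 + 3*1) + 1 = 4*(1 + 2*1 + 3) + 1 = 4*(1 + 2 + 3) + 1 = 4*6 + 1 = 24 + 1 = 25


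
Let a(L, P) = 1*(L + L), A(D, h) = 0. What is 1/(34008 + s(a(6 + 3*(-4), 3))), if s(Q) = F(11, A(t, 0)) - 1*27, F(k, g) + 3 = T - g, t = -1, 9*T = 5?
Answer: 9/305807 ≈ 2.9430e-5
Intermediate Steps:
T = 5/9 (T = (⅑)*5 = 5/9 ≈ 0.55556)
a(L, P) = 2*L (a(L, P) = 1*(2*L) = 2*L)
F(k, g) = -22/9 - g (F(k, g) = -3 + (5/9 - g) = -22/9 - g)
s(Q) = -265/9 (s(Q) = (-22/9 - 1*0) - 1*27 = (-22/9 + 0) - 27 = -22/9 - 27 = -265/9)
1/(34008 + s(a(6 + 3*(-4), 3))) = 1/(34008 - 265/9) = 1/(305807/9) = 9/305807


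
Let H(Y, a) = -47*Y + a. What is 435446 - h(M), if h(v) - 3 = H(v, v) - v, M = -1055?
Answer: 385858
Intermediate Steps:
H(Y, a) = a - 47*Y
h(v) = 3 - 47*v (h(v) = 3 + ((v - 47*v) - v) = 3 + (-46*v - v) = 3 - 47*v)
435446 - h(M) = 435446 - (3 - 47*(-1055)) = 435446 - (3 + 49585) = 435446 - 1*49588 = 435446 - 49588 = 385858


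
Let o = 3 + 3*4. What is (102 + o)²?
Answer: 13689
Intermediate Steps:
o = 15 (o = 3 + 12 = 15)
(102 + o)² = (102 + 15)² = 117² = 13689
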